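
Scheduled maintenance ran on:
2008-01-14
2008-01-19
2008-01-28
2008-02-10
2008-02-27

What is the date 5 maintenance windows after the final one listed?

The spacing grows by 4 each time: 5, 9, 13, 17 days.
Next gap: 21 days. 2008-02-27 + 21 days = 2008-03-19.
Next gap: 25 days. 2008-03-19 + 25 days = 2008-04-13.
Next gap: 29 days. 2008-04-13 + 29 days = 2008-05-12.
Next gap: 33 days. 2008-05-12 + 33 days = 2008-06-14.
Next gap: 37 days. 2008-06-14 + 37 days = 2008-07-21.

2008-07-21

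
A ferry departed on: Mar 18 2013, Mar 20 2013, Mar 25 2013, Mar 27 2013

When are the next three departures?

Apr 1 2013, Apr 3 2013, Apr 8 2013

Every event lands on a Monday or Wednesday (gaps cycle 2, 5, 2).
So the schedule is: every Monday and Wednesday.
The following Monday is Apr 1 2013.
Next Wednesday: Apr 3 2013.
The following Monday is Apr 8 2013.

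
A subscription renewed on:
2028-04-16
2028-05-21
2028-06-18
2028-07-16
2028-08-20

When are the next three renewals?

All dates are Sundays, 35, 28, 28, 35 days apart.
Specifically, the 3rd Sunday of each month.
September 2028 — 3rd Sunday is 2028-09-17.
October 2028 — 3rd Sunday is 2028-10-15.
November 2028 — 3rd Sunday is 2028-11-19.

2028-09-17, 2028-10-15, 2028-11-19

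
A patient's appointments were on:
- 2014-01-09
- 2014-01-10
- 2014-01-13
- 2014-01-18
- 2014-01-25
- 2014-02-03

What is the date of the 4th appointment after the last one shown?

2014-03-31

Gaps: 1, 3, 5, 7, 9 days — each gap is 2 larger than the previous one.
Next gap: 11 days. 2014-02-03 + 11 days = 2014-02-14.
Next gap: 13 days. 2014-02-14 + 13 days = 2014-02-27.
Next gap: 15 days. 2014-02-27 + 15 days = 2014-03-14.
Next gap: 17 days. 2014-03-14 + 17 days = 2014-03-31.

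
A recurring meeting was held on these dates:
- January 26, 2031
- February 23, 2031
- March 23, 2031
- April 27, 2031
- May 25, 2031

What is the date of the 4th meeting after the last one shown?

September 28, 2031

Gaps: 28, 28, 35, 28 days — a mix of 28 and 35. Every date is a Sunday.
Each is the 4th Sunday of its month.
4th Sunday of June 2031: June 22, 2031.
July 2031 — 4th Sunday is July 27, 2031.
4th Sunday of August 2031: August 24, 2031.
September 2031 — 4th Sunday is September 28, 2031.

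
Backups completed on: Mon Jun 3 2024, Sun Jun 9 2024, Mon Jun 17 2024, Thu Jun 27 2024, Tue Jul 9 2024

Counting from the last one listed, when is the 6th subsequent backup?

Thu Oct 31 2024

Intervals are 6, 8, 10, 12 days — an arithmetic progression with common difference 2.
Next gap: 14 days. Tue Jul 9 2024 + 14 days = Tue Jul 23 2024.
Next gap: 16 days. Tue Jul 23 2024 + 16 days = Thu Aug 8 2024.
Next gap: 18 days. Thu Aug 8 2024 + 18 days = Mon Aug 26 2024.
Next gap: 20 days. Mon Aug 26 2024 + 20 days = Sun Sep 15 2024.
Next gap: 22 days. Sun Sep 15 2024 + 22 days = Mon Oct 7 2024.
Next gap: 24 days. Mon Oct 7 2024 + 24 days = Thu Oct 31 2024.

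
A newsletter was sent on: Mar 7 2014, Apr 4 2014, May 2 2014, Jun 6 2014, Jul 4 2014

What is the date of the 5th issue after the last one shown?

All dates are Fridays, 28, 28, 35, 28 days apart.
Specifically, the 1st Friday of each month.
1st Friday of August 2014: Aug 1 2014.
September 2014 — 1st Friday is Sep 5 2014.
October 2014 — 1st Friday is Oct 3 2014.
November 2014 — 1st Friday is Nov 7 2014.
1st Friday of December 2014: Dec 5 2014.

Dec 5 2014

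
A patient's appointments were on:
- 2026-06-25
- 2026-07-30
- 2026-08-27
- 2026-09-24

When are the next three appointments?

2026-10-29, 2026-11-26, 2026-12-31

All Thursdays; the gaps (35, 28, 28) vary with month length.
This is the last Thursday of each month.
October 2026 ends with Thursday 2026-10-29.
Last Thursday of November 2026: 2026-11-26.
Last Thursday of December 2026: 2026-12-31.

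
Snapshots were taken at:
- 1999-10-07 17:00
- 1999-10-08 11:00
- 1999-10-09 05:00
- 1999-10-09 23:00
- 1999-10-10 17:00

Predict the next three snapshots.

Gaps: 18, 18, 18, 18 hours — each event is 18 hours after the previous one.
1999-10-10 17:00 + 18 h = 1999-10-11 11:00.
1999-10-11 11:00 + 18 h = 1999-10-12 05:00.
1999-10-12 05:00 + 18 h = 1999-10-12 23:00.

1999-10-11 11:00, 1999-10-12 05:00, 1999-10-12 23:00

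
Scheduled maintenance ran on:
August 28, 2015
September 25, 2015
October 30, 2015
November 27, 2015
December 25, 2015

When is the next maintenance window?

January 29, 2016

All Fridays; the gaps (28, 35, 28, 28) vary with month length.
This is the last Friday of each month.
January 2016 ends with Friday January 29, 2016.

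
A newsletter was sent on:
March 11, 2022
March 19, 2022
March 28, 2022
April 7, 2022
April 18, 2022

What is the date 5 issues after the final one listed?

June 27, 2022

Intervals are 8, 9, 10, 11 days — an arithmetic progression with common difference 1.
Next gap: 12 days. April 18, 2022 + 12 days = April 30, 2022.
Next gap: 13 days. April 30, 2022 + 13 days = May 13, 2022.
Next gap: 14 days. May 13, 2022 + 14 days = May 27, 2022.
Next gap: 15 days. May 27, 2022 + 15 days = June 11, 2022.
Next gap: 16 days. June 11, 2022 + 16 days = June 27, 2022.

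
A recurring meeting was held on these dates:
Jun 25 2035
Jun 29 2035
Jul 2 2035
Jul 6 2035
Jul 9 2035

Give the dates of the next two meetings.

The gap pattern 4, 3, 4, 3 repeats every 2 events.
These are the Mondays and Fridays of each week.
Next Friday: Jul 13 2035.
Next Monday: Jul 16 2035.

Jul 13 2035, Jul 16 2035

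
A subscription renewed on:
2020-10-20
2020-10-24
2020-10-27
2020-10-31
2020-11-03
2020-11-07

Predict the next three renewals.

Gaps: 4, 3, 4, 3, 4 days — not constant, but cyclic with period 2.
The events fall on every Tuesday and Saturday.
The following Tuesday is 2020-11-10.
Next Saturday: 2020-11-14.
Next Tuesday: 2020-11-17.

2020-11-10, 2020-11-14, 2020-11-17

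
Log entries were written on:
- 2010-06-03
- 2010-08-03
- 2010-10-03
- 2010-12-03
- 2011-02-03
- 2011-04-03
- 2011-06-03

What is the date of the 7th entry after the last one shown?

2012-08-03

Gaps: 61, 61, 61, 62, 59, 61 days — not constant. Every event is on the 3rd of the month.
Pattern: the 3rd of every 2 months.
Next: August 2011 → 2011-08-03.
Next: October 2011 → 2011-10-03.
Next: December 2011 → 2011-12-03.
February 2012: 2012-02-03.
Next: April 2012 → 2012-04-03.
June 2012: 2012-06-03.
August 2012: 2012-08-03.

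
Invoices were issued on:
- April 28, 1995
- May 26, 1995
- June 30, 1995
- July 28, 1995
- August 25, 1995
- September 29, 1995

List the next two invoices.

Every date is a Friday; gaps 28, 35, 28, 28, 35 days.
Each is the last Friday of its month (at least one falls on the 29th or later, ruling out '4th Friday').
Last Friday of October 1995: October 27, 1995.
November 1995 ends with Friday November 24, 1995.

October 27, 1995; November 24, 1995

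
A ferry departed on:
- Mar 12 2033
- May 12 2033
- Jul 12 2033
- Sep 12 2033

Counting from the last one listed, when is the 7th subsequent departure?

Nov 12 2034

The day-of-month is always 12 (61, 61, 62 days between events).
So this recurs on the 12th of every 2 months.
November 2033: Nov 12 2033.
January 2034: Jan 12 2034.
Next: March 2034 → Mar 12 2034.
May 2034: May 12 2034.
Next: July 2034 → Jul 12 2034.
September 2034: Sep 12 2034.
Next: November 2034 → Nov 12 2034.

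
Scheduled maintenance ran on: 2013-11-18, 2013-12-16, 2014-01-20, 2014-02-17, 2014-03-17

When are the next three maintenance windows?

These are Mondays at 28- or 35-day spacing (28, 35, 28, 28).
The pattern: 3rd Monday of the month.
3rd Monday of April 2014: 2014-04-21.
3rd Monday of May 2014: 2014-05-19.
3rd Monday of June 2014: 2014-06-16.

2014-04-21, 2014-05-19, 2014-06-16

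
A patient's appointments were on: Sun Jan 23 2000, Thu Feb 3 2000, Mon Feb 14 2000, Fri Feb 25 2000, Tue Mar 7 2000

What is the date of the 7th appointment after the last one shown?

Every event comes 11 days after the last (11, 11, 11, 11).
Tue Mar 7 2000 + 11 days = Sat Mar 18 2000.
Sat Mar 18 2000 + 11 days = Wed Mar 29 2000.
Wed Mar 29 2000 + 11 days = Sun Apr 9 2000.
Sun Apr 9 2000 + 11 days = Thu Apr 20 2000.
Thu Apr 20 2000 + 11 days = Mon May 1 2000.
Mon May 1 2000 + 11 days = Fri May 12 2000.
Fri May 12 2000 + 11 days = Tue May 23 2000.

Tue May 23 2000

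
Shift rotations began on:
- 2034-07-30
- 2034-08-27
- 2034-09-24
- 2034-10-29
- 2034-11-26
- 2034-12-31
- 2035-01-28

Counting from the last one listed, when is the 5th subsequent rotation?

2035-06-24

All Sundays; the gaps (28, 28, 35, 28, 35, 28) vary with month length.
This is the last Sunday of each month.
February 2035 ends with Sunday 2035-02-25.
March 2035 ends with Sunday 2035-03-25.
April 2035 ends with Sunday 2035-04-29.
Last Sunday of May 2035: 2035-05-27.
Last Sunday of June 2035: 2035-06-24.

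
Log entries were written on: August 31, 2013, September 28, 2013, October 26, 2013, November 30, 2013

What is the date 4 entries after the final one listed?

Every date is a Saturday; gaps 28, 28, 35 days.
Each is the last Saturday of its month (at least one falls on the 29th or later, ruling out '4th Saturday').
Last Saturday of December 2013: December 28, 2013.
Last Saturday of January 2014: January 25, 2014.
February 2014 ends with Saturday February 22, 2014.
March 2014 ends with Saturday March 29, 2014.

March 29, 2014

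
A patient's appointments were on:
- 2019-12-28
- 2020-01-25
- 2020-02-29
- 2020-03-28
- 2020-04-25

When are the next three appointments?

Every date is a Saturday; gaps 28, 35, 28, 28 days.
Each is the last Saturday of its month (at least one falls on the 29th or later, ruling out '4th Saturday').
Last Saturday of May 2020: 2020-05-30.
June 2020 ends with Saturday 2020-06-27.
July 2020 ends with Saturday 2020-07-25.

2020-05-30, 2020-06-27, 2020-07-25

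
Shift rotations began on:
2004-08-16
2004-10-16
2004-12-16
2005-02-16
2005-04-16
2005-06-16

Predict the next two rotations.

2005-08-16, 2005-10-16

The day-of-month is always 16 (61, 61, 62, 59, 61 days between events).
So this recurs on the 16th of every 2 months.
Next: August 2005 → 2005-08-16.
October 2005: 2005-10-16.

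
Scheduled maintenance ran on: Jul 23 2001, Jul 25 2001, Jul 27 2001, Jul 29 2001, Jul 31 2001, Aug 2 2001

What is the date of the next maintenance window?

Gaps between consecutive events: 2, 2, 2, 2, 2 days — a constant 2-day interval.
Aug 2 2001 + 2 days = Aug 4 2001.

Aug 4 2001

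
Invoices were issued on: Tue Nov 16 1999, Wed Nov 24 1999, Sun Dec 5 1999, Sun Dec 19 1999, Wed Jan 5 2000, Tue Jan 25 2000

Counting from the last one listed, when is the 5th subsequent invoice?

The spacing grows by 3 each time: 8, 11, 14, 17, 20 days.
Next gap: 23 days. Tue Jan 25 2000 + 23 days = Thu Feb 17 2000.
Next gap: 26 days. Thu Feb 17 2000 + 26 days = Tue Mar 14 2000.
Next gap: 29 days. Tue Mar 14 2000 + 29 days = Wed Apr 12 2000.
Next gap: 32 days. Wed Apr 12 2000 + 32 days = Sun May 14 2000.
Next gap: 35 days. Sun May 14 2000 + 35 days = Sun Jun 18 2000.

Sun Jun 18 2000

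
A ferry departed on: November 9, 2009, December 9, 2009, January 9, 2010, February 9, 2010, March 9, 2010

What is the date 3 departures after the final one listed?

The day-of-month is always 9 (30, 31, 31, 28 days between events).
So this recurs on the 9th of each month.
April 2010: April 9, 2010.
May 2010: May 9, 2010.
June 2010: June 9, 2010.

June 9, 2010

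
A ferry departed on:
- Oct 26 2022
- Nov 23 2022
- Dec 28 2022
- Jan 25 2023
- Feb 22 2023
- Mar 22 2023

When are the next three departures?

These are Wednesdays at 28- or 35-day spacing (28, 35, 28, 28, 28).
The pattern: 4th Wednesday of the month.
April 2023 — 4th Wednesday is Apr 26 2023.
4th Wednesday of May 2023: May 24 2023.
4th Wednesday of June 2023: Jun 28 2023.

Apr 26 2023, May 24 2023, Jun 28 2023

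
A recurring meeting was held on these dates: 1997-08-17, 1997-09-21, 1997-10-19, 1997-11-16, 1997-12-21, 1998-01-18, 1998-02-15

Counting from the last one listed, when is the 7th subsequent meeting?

1998-09-20

Gaps: 35, 28, 28, 35, 28, 28 days — a mix of 28 and 35. Every date is a Sunday.
Each is the 3rd Sunday of its month.
March 1998 — 3rd Sunday is 1998-03-15.
April 1998 — 3rd Sunday is 1998-04-19.
May 1998 — 3rd Sunday is 1998-05-17.
June 1998 — 3rd Sunday is 1998-06-21.
July 1998 — 3rd Sunday is 1998-07-19.
3rd Sunday of August 1998: 1998-08-16.
September 1998 — 3rd Sunday is 1998-09-20.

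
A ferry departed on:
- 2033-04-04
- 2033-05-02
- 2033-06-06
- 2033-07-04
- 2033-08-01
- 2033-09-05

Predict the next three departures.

2033-10-03, 2033-11-07, 2033-12-05

All dates are Mondays, 28, 35, 28, 28, 35 days apart.
Specifically, the 1st Monday of each month.
October 2033 — 1st Monday is 2033-10-03.
1st Monday of November 2033: 2033-11-07.
1st Monday of December 2033: 2033-12-05.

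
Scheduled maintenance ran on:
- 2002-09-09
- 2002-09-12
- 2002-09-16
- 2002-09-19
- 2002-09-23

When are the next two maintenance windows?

2002-09-26, 2002-09-30

Every event lands on a Monday or Thursday (gaps cycle 3, 4, 3, 4).
So the schedule is: every Monday and Thursday.
Next Thursday: 2002-09-26.
Next Monday: 2002-09-30.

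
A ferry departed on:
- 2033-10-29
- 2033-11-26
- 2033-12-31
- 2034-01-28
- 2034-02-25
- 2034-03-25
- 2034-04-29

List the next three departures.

All Saturdays; the gaps (28, 35, 28, 28, 28, 35) vary with month length.
This is the last Saturday of each month.
Last Saturday of May 2034: 2034-05-27.
June 2034 ends with Saturday 2034-06-24.
Last Saturday of July 2034: 2034-07-29.

2034-05-27, 2034-06-24, 2034-07-29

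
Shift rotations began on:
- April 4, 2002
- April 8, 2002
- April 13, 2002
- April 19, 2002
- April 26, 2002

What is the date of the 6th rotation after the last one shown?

June 28, 2002

Gaps: 4, 5, 6, 7 days — each gap is 1 larger than the previous one.
Next gap: 8 days. April 26, 2002 + 8 days = May 4, 2002.
Next gap: 9 days. May 4, 2002 + 9 days = May 13, 2002.
Next gap: 10 days. May 13, 2002 + 10 days = May 23, 2002.
Next gap: 11 days. May 23, 2002 + 11 days = June 3, 2002.
Next gap: 12 days. June 3, 2002 + 12 days = June 15, 2002.
Next gap: 13 days. June 15, 2002 + 13 days = June 28, 2002.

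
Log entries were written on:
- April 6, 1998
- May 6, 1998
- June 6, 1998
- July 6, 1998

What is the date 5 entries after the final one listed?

Gaps: 30, 31, 30 days — not constant. Every event is on the 6th of the month.
Pattern: the 6th of each month.
Next: August 1998 → August 6, 1998.
September 1998: September 6, 1998.
Next: October 1998 → October 6, 1998.
Next: November 1998 → November 6, 1998.
December 1998: December 6, 1998.

December 6, 1998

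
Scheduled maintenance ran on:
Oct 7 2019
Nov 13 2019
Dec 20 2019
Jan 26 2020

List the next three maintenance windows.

Every event comes 37 days after the last (37, 37, 37).
Jan 26 2020 + 37 days = Mar 3 2020.
Mar 3 2020 + 37 days = Apr 9 2020.
Apr 9 2020 + 37 days = May 16 2020.

Mar 3 2020, Apr 9 2020, May 16 2020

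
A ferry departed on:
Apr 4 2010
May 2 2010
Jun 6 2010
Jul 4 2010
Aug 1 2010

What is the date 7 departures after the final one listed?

Mar 6 2011

All dates are Sundays, 28, 35, 28, 28 days apart.
Specifically, the 1st Sunday of each month.
September 2010 — 1st Sunday is Sep 5 2010.
October 2010 — 1st Sunday is Oct 3 2010.
November 2010 — 1st Sunday is Nov 7 2010.
December 2010 — 1st Sunday is Dec 5 2010.
January 2011 — 1st Sunday is Jan 2 2011.
1st Sunday of February 2011: Feb 6 2011.
1st Sunday of March 2011: Mar 6 2011.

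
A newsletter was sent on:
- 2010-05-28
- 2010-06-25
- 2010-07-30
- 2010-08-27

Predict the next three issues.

2010-09-24, 2010-10-29, 2010-11-26

All Fridays; the gaps (28, 35, 28) vary with month length.
This is the last Friday of each month.
September 2010 ends with Friday 2010-09-24.
Last Friday of October 2010: 2010-10-29.
November 2010 ends with Friday 2010-11-26.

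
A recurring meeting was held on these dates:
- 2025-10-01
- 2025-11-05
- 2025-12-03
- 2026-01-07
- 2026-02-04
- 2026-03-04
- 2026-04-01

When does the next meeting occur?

2026-05-06

These are Wednesdays at 28- or 35-day spacing (35, 28, 35, 28, 28, 28).
The pattern: 1st Wednesday of the month.
1st Wednesday of May 2026: 2026-05-06.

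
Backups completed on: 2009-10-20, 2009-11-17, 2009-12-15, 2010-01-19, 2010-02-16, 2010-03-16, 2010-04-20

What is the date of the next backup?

All dates are Tuesdays, 28, 28, 35, 28, 28, 35 days apart.
Specifically, the 3rd Tuesday of each month.
May 2010 — 3rd Tuesday is 2010-05-18.

2010-05-18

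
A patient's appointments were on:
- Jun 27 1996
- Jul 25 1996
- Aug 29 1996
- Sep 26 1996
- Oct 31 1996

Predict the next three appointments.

Nov 28 1996, Dec 26 1996, Jan 30 1997

Every date is a Thursday; gaps 28, 35, 28, 35 days.
Each is the last Thursday of its month (at least one falls on the 29th or later, ruling out '4th Thursday').
November 1996 ends with Thursday Nov 28 1996.
December 1996 ends with Thursday Dec 26 1996.
Last Thursday of January 1997: Jan 30 1997.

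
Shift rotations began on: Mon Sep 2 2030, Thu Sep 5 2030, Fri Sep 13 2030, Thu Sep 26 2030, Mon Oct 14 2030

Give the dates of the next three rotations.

Wed Nov 6 2030, Wed Dec 4 2030, Mon Jan 6 2031

Gaps: 3, 8, 13, 18 days — each gap is 5 larger than the previous one.
Next gap: 23 days. Mon Oct 14 2030 + 23 days = Wed Nov 6 2030.
Next gap: 28 days. Wed Nov 6 2030 + 28 days = Wed Dec 4 2030.
Next gap: 33 days. Wed Dec 4 2030 + 33 days = Mon Jan 6 2031.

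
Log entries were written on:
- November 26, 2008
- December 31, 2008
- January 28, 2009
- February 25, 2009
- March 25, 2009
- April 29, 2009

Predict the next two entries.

May 27, 2009; June 24, 2009

All Wednesdays; the gaps (35, 28, 28, 28, 35) vary with month length.
This is the last Wednesday of each month.
Last Wednesday of May 2009: May 27, 2009.
Last Wednesday of June 2009: June 24, 2009.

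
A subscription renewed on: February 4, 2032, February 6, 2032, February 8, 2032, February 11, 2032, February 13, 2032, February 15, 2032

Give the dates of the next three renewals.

February 18, 2032; February 20, 2032; February 22, 2032

The gap pattern 2, 2, 3, 2, 2 repeats every 3 events.
These are the Wednesdays, Fridays and Sundays of each week.
Next Wednesday: February 18, 2032.
Next Friday: February 20, 2032.
The following Sunday is February 22, 2032.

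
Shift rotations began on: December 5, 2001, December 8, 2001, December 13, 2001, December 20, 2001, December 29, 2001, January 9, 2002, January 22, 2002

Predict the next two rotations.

February 6, 2002; February 23, 2002

Gaps: 3, 5, 7, 9, 11, 13 days — each gap is 2 larger than the previous one.
Next gap: 15 days. January 22, 2002 + 15 days = February 6, 2002.
Next gap: 17 days. February 6, 2002 + 17 days = February 23, 2002.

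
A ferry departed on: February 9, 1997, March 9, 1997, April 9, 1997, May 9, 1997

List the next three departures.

Gaps: 28, 31, 30 days — not constant. Every event is on the 9th of the month.
Pattern: the 9th of each month.
Next: June 1997 → June 9, 1997.
Next: July 1997 → July 9, 1997.
August 1997: August 9, 1997.

June 9, 1997; July 9, 1997; August 9, 1997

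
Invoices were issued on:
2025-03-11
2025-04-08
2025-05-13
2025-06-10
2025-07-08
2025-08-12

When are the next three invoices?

2025-09-09, 2025-10-14, 2025-11-11

These are Tuesdays at 28- or 35-day spacing (28, 35, 28, 28, 35).
The pattern: 2nd Tuesday of the month.
2nd Tuesday of September 2025: 2025-09-09.
2nd Tuesday of October 2025: 2025-10-14.
2nd Tuesday of November 2025: 2025-11-11.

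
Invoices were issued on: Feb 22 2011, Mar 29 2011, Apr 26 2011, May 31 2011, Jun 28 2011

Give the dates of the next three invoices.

Jul 26 2011, Aug 30 2011, Sep 27 2011

Every date is a Tuesday; gaps 35, 28, 35, 28 days.
Each is the last Tuesday of its month (at least one falls on the 29th or later, ruling out '4th Tuesday').
July 2011 ends with Tuesday Jul 26 2011.
Last Tuesday of August 2011: Aug 30 2011.
Last Tuesday of September 2011: Sep 27 2011.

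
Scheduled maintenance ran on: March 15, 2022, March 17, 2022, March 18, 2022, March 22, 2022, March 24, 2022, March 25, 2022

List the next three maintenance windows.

The gap pattern 2, 1, 4, 2, 1 repeats every 3 events.
These are the Tuesdays, Thursdays and Fridays of each week.
Next Tuesday: March 29, 2022.
The following Thursday is March 31, 2022.
The following Friday is April 1, 2022.

March 29, 2022; March 31, 2022; April 1, 2022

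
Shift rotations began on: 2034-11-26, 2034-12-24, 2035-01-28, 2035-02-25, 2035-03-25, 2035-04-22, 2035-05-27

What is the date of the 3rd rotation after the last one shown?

2035-08-26

Gaps: 28, 35, 28, 28, 28, 35 days — a mix of 28 and 35. Every date is a Sunday.
Each is the 4th Sunday of its month.
4th Sunday of June 2035: 2035-06-24.
4th Sunday of July 2035: 2035-07-22.
August 2035 — 4th Sunday is 2035-08-26.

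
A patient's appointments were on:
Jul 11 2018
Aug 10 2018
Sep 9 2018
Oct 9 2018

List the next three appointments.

Nov 8 2018, Dec 8 2018, Jan 7 2019

Every event comes 30 days after the last (30, 30, 30).
Oct 9 2018 + 30 days = Nov 8 2018.
Nov 8 2018 + 30 days = Dec 8 2018.
Dec 8 2018 + 30 days = Jan 7 2019.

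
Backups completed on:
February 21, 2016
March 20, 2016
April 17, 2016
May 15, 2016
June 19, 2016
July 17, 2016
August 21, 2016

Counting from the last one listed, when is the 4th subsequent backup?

December 18, 2016

Gaps: 28, 28, 28, 35, 28, 35 days — a mix of 28 and 35. Every date is a Sunday.
Each is the 3rd Sunday of its month.
3rd Sunday of September 2016: September 18, 2016.
3rd Sunday of October 2016: October 16, 2016.
November 2016 — 3rd Sunday is November 20, 2016.
December 2016 — 3rd Sunday is December 18, 2016.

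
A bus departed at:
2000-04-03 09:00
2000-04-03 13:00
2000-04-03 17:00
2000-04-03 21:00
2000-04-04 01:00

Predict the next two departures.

2000-04-04 05:00, 2000-04-04 09:00

Gaps: 4, 4, 4, 4 hours — each event is 4 hours after the previous one.
2000-04-04 01:00 + 4 h = 2000-04-04 05:00.
2000-04-04 05:00 + 4 h = 2000-04-04 09:00.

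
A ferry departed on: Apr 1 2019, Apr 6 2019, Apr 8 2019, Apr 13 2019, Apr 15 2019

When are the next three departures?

Gaps: 5, 2, 5, 2 days — not constant, but cyclic with period 2.
The events fall on every Monday and Saturday.
The following Saturday is Apr 20 2019.
The following Monday is Apr 22 2019.
Next Saturday: Apr 27 2019.

Apr 20 2019, Apr 22 2019, Apr 27 2019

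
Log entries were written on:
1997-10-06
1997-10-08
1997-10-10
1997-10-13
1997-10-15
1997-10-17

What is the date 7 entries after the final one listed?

The gap pattern 2, 2, 3, 2, 2 repeats every 3 events.
These are the Mondays, Wednesdays and Fridays of each week.
Next Monday: 1997-10-20.
Next Wednesday: 1997-10-22.
Next Friday: 1997-10-24.
The following Monday is 1997-10-27.
The following Wednesday is 1997-10-29.
Next Friday: 1997-10-31.
The following Monday is 1997-11-03.

1997-11-03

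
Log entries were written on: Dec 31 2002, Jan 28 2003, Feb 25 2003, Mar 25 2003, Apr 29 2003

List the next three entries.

May 27 2003, Jun 24 2003, Jul 29 2003

These are Tuesdays with 28, 28, 28, 35-day gaps.
Each is the final Tuesday of its month — Dec 31 2002 is past the 28th, so '4th Tuesday' doesn't fit.
May 2003 ends with Tuesday May 27 2003.
Last Tuesday of June 2003: Jun 24 2003.
July 2003 ends with Tuesday Jul 29 2003.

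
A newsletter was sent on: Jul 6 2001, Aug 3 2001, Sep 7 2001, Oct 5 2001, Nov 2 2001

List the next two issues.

Gaps: 28, 35, 28, 28 days — a mix of 28 and 35. Every date is a Friday.
Each is the 1st Friday of its month.
December 2001 — 1st Friday is Dec 7 2001.
1st Friday of January 2002: Jan 4 2002.

Dec 7 2001, Jan 4 2002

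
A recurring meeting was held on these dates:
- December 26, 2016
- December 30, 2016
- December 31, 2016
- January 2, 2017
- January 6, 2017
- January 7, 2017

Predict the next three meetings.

January 9, 2017; January 13, 2017; January 14, 2017

Gaps: 4, 1, 2, 4, 1 days — not constant, but cyclic with period 3.
The events fall on every Monday, Friday and Saturday.
Next Monday: January 9, 2017.
The following Friday is January 13, 2017.
The following Saturday is January 14, 2017.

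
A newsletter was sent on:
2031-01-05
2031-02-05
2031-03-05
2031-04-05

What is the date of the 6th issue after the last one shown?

The day-of-month is always 5 (31, 28, 31 days between events).
So this recurs on the 5th of each month.
May 2031: 2031-05-05.
Next: June 2031 → 2031-06-05.
July 2031: 2031-07-05.
Next: August 2031 → 2031-08-05.
September 2031: 2031-09-05.
Next: October 2031 → 2031-10-05.

2031-10-05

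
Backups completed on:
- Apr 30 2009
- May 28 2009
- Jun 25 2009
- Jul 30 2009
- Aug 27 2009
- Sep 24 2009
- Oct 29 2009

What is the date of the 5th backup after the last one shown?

Mar 25 2010

Every date is a Thursday; gaps 28, 28, 35, 28, 28, 35 days.
Each is the last Thursday of its month (at least one falls on the 29th or later, ruling out '4th Thursday').
Last Thursday of November 2009: Nov 26 2009.
December 2009 ends with Thursday Dec 31 2009.
January 2010 ends with Thursday Jan 28 2010.
February 2010 ends with Thursday Feb 25 2010.
March 2010 ends with Thursday Mar 25 2010.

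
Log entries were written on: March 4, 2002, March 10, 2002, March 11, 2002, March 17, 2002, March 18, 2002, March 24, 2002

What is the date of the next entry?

March 25, 2002

The gap pattern 6, 1, 6, 1, 6 repeats every 2 events.
These are the Mondays and Sundays of each week.
The following Monday is March 25, 2002.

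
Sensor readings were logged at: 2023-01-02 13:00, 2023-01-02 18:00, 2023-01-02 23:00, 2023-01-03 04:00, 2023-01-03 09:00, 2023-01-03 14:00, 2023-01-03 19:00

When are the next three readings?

2023-01-04 00:00, 2023-01-04 05:00, 2023-01-04 10:00

Spacing: 5, 5, 5, 5, 5, 5 h — constant 5 h.
2023-01-03 19:00 + 5 h = 2023-01-04 00:00.
2023-01-04 00:00 + 5 h = 2023-01-04 05:00.
2023-01-04 05:00 + 5 h = 2023-01-04 10:00.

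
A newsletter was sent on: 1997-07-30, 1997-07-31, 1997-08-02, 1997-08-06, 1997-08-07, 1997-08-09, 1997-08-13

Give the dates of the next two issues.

1997-08-14, 1997-08-16

Gaps: 1, 2, 4, 1, 2, 4 days — not constant, but cyclic with period 3.
The events fall on every Wednesday, Thursday and Saturday.
Next Thursday: 1997-08-14.
Next Saturday: 1997-08-16.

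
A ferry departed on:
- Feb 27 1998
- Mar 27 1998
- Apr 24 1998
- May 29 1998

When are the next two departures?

Jun 26 1998, Jul 31 1998

All Fridays; the gaps (28, 28, 35) vary with month length.
This is the last Friday of each month.
June 1998 ends with Friday Jun 26 1998.
July 1998 ends with Friday Jul 31 1998.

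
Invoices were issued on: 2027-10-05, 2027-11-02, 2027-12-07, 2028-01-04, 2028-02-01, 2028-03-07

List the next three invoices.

All dates are Tuesdays, 28, 35, 28, 28, 35 days apart.
Specifically, the 1st Tuesday of each month.
1st Tuesday of April 2028: 2028-04-04.
May 2028 — 1st Tuesday is 2028-05-02.
June 2028 — 1st Tuesday is 2028-06-06.

2028-04-04, 2028-05-02, 2028-06-06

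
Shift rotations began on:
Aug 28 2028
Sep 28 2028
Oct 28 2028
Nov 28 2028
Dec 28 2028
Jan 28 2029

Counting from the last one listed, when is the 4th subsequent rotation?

May 28 2029

Gaps: 31, 30, 31, 30, 31 days — not constant. Every event is on the 28th of the month.
Pattern: the 28th of each month.
Next: February 2029 → Feb 28 2029.
Next: March 2029 → Mar 28 2029.
April 2029: Apr 28 2029.
Next: May 2029 → May 28 2029.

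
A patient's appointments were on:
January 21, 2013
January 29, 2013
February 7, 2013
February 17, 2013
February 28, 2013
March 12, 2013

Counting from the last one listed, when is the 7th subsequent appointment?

Intervals are 8, 9, 10, 11, 12 days — an arithmetic progression with common difference 1.
Next gap: 13 days. March 12, 2013 + 13 days = March 25, 2013.
Next gap: 14 days. March 25, 2013 + 14 days = April 8, 2013.
Next gap: 15 days. April 8, 2013 + 15 days = April 23, 2013.
Next gap: 16 days. April 23, 2013 + 16 days = May 9, 2013.
Next gap: 17 days. May 9, 2013 + 17 days = May 26, 2013.
Next gap: 18 days. May 26, 2013 + 18 days = June 13, 2013.
Next gap: 19 days. June 13, 2013 + 19 days = July 2, 2013.

July 2, 2013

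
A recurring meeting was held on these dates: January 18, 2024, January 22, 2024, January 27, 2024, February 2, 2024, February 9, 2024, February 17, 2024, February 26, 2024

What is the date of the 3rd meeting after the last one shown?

Gaps: 4, 5, 6, 7, 8, 9 days — each gap is 1 larger than the previous one.
Next gap: 10 days. February 26, 2024 + 10 days = March 7, 2024.
Next gap: 11 days. March 7, 2024 + 11 days = March 18, 2024.
Next gap: 12 days. March 18, 2024 + 12 days = March 30, 2024.

March 30, 2024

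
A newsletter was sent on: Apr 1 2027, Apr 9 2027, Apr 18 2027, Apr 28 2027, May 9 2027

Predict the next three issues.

May 21 2027, Jun 3 2027, Jun 17 2027

The spacing grows by 1 each time: 8, 9, 10, 11 days.
Next gap: 12 days. May 9 2027 + 12 days = May 21 2027.
Next gap: 13 days. May 21 2027 + 13 days = Jun 3 2027.
Next gap: 14 days. Jun 3 2027 + 14 days = Jun 17 2027.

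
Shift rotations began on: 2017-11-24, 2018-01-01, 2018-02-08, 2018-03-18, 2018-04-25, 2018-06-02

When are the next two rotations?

The spacing is 38, 38, 38, 38, 38 days — always 38 days.
2018-06-02 + 38 days = 2018-07-10.
2018-07-10 + 38 days = 2018-08-17.

2018-07-10, 2018-08-17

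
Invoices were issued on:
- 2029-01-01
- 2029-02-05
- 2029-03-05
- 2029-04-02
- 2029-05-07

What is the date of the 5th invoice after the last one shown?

2029-10-01

These are Mondays at 28- or 35-day spacing (35, 28, 28, 35).
The pattern: 1st Monday of the month.
June 2029 — 1st Monday is 2029-06-04.
1st Monday of July 2029: 2029-07-02.
1st Monday of August 2029: 2029-08-06.
September 2029 — 1st Monday is 2029-09-03.
October 2029 — 1st Monday is 2029-10-01.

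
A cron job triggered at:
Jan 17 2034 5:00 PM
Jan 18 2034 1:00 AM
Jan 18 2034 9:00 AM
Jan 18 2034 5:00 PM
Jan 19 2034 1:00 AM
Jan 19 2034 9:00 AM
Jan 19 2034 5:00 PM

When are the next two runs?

Jan 20 2034 1:00 AM, Jan 20 2034 9:00 AM

Gaps: 8, 8, 8, 8, 8, 8 hours — each event is 8 hours after the previous one.
Jan 19 2034 5:00 PM + 8 h = Jan 20 2034 1:00 AM.
Jan 20 2034 1:00 AM + 8 h = Jan 20 2034 9:00 AM.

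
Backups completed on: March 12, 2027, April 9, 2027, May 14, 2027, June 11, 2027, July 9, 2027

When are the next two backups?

August 13, 2027; September 10, 2027

These are Fridays at 28- or 35-day spacing (28, 35, 28, 28).
The pattern: 2nd Friday of the month.
2nd Friday of August 2027: August 13, 2027.
2nd Friday of September 2027: September 10, 2027.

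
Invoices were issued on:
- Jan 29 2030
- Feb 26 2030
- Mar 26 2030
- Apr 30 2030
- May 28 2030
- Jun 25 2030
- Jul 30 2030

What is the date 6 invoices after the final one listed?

Jan 28 2031

These are Tuesdays with 28, 28, 35, 28, 28, 35-day gaps.
Each is the final Tuesday of its month — Jan 29 2030 is past the 28th, so '4th Tuesday' doesn't fit.
August 2030 ends with Tuesday Aug 27 2030.
Last Tuesday of September 2030: Sep 24 2030.
October 2030 ends with Tuesday Oct 29 2030.
November 2030 ends with Tuesday Nov 26 2030.
Last Tuesday of December 2030: Dec 31 2030.
Last Tuesday of January 2031: Jan 28 2031.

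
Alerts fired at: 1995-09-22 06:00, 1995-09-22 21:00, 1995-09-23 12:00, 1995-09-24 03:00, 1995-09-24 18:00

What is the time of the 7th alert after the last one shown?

1995-09-29 03:00

The interval is a steady 15 hours (15, 15, 15, 15).
1995-09-24 18:00 + 15 h = 1995-09-25 09:00.
1995-09-25 09:00 + 15 h = 1995-09-26 00:00.
1995-09-26 00:00 + 15 h = 1995-09-26 15:00.
1995-09-26 15:00 + 15 h = 1995-09-27 06:00.
1995-09-27 06:00 + 15 h = 1995-09-27 21:00.
1995-09-27 21:00 + 15 h = 1995-09-28 12:00.
1995-09-28 12:00 + 15 h = 1995-09-29 03:00.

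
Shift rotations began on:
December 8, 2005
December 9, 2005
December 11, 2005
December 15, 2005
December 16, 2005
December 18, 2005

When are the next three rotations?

December 22, 2005; December 23, 2005; December 25, 2005

The gap pattern 1, 2, 4, 1, 2 repeats every 3 events.
These are the Thursdays, Fridays and Sundays of each week.
The following Thursday is December 22, 2005.
Next Friday: December 23, 2005.
The following Sunday is December 25, 2005.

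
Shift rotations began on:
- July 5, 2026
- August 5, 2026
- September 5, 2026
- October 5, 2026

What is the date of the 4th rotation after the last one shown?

Gaps: 31, 31, 30 days — not constant. Every event is on the 5th of the month.
Pattern: the 5th of each month.
Next: November 2026 → November 5, 2026.
Next: December 2026 → December 5, 2026.
Next: January 2027 → January 5, 2027.
February 2027: February 5, 2027.

February 5, 2027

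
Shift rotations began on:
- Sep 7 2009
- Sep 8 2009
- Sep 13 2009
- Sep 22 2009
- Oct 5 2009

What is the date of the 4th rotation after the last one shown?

Jan 5 2010

Intervals are 1, 5, 9, 13 days — an arithmetic progression with common difference 4.
Next gap: 17 days. Oct 5 2009 + 17 days = Oct 22 2009.
Next gap: 21 days. Oct 22 2009 + 21 days = Nov 12 2009.
Next gap: 25 days. Nov 12 2009 + 25 days = Dec 7 2009.
Next gap: 29 days. Dec 7 2009 + 29 days = Jan 5 2010.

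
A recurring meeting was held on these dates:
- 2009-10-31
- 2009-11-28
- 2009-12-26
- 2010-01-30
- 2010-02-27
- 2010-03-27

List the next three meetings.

Every date is a Saturday; gaps 28, 28, 35, 28, 28 days.
Each is the last Saturday of its month (at least one falls on the 29th or later, ruling out '4th Saturday').
April 2010 ends with Saturday 2010-04-24.
May 2010 ends with Saturday 2010-05-29.
Last Saturday of June 2010: 2010-06-26.

2010-04-24, 2010-05-29, 2010-06-26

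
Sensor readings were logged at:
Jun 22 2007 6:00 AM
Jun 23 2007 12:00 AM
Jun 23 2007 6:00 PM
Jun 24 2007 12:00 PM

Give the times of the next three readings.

Jun 25 2007 6:00 AM, Jun 26 2007 12:00 AM, Jun 26 2007 6:00 PM

Spacing: 18, 18, 18 h — constant 18 h.
Jun 24 2007 12:00 PM + 18 h = Jun 25 2007 6:00 AM.
Jun 25 2007 6:00 AM + 18 h = Jun 26 2007 12:00 AM.
Jun 26 2007 12:00 AM + 18 h = Jun 26 2007 6:00 PM.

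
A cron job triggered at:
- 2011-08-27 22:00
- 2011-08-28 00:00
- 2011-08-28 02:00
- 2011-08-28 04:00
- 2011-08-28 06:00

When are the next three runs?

The interval is a steady 2 hours (2, 2, 2, 2).
2011-08-28 06:00 + 2 h = 2011-08-28 08:00.
2011-08-28 08:00 + 2 h = 2011-08-28 10:00.
2011-08-28 10:00 + 2 h = 2011-08-28 12:00.

2011-08-28 08:00, 2011-08-28 10:00, 2011-08-28 12:00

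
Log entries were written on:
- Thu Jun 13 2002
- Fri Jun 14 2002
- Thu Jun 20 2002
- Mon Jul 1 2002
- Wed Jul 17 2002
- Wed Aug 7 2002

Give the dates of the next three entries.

Gaps: 1, 6, 11, 16, 21 days — each gap is 5 larger than the previous one.
Next gap: 26 days. Wed Aug 7 2002 + 26 days = Mon Sep 2 2002.
Next gap: 31 days. Mon Sep 2 2002 + 31 days = Thu Oct 3 2002.
Next gap: 36 days. Thu Oct 3 2002 + 36 days = Fri Nov 8 2002.

Mon Sep 2 2002, Thu Oct 3 2002, Fri Nov 8 2002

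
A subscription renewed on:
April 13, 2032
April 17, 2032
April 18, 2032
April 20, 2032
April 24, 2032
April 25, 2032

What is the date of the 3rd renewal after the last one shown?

The gap pattern 4, 1, 2, 4, 1 repeats every 3 events.
These are the Tuesdays, Saturdays and Sundays of each week.
The following Tuesday is April 27, 2032.
The following Saturday is May 1, 2032.
Next Sunday: May 2, 2032.

May 2, 2032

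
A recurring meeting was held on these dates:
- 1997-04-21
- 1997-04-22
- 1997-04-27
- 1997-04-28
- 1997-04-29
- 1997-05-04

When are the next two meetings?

1997-05-05, 1997-05-06

Every event lands on a Monday or Tuesday or Sunday (gaps cycle 1, 5, 1, 1, 5).
So the schedule is: every Monday, Tuesday and Sunday.
The following Monday is 1997-05-05.
The following Tuesday is 1997-05-06.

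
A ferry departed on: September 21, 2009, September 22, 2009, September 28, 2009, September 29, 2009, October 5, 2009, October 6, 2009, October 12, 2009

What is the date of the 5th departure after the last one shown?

October 27, 2009

The gap pattern 1, 6, 1, 6, 1, 6 repeats every 2 events.
These are the Mondays and Tuesdays of each week.
The following Tuesday is October 13, 2009.
The following Monday is October 19, 2009.
Next Tuesday: October 20, 2009.
The following Monday is October 26, 2009.
Next Tuesday: October 27, 2009.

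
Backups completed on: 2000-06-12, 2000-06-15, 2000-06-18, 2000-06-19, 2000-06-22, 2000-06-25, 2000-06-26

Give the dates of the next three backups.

The gap pattern 3, 3, 1, 3, 3, 1 repeats every 3 events.
These are the Mondays, Thursdays and Sundays of each week.
The following Thursday is 2000-06-29.
The following Sunday is 2000-07-02.
Next Monday: 2000-07-03.

2000-06-29, 2000-07-02, 2000-07-03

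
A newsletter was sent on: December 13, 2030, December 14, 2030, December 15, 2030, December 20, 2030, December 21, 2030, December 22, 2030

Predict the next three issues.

Every event lands on a Friday or Saturday or Sunday (gaps cycle 1, 1, 5, 1, 1).
So the schedule is: every Friday, Saturday and Sunday.
The following Friday is December 27, 2030.
Next Saturday: December 28, 2030.
The following Sunday is December 29, 2030.

December 27, 2030; December 28, 2030; December 29, 2030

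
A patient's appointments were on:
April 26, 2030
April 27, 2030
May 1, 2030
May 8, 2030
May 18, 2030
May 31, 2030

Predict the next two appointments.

June 16, 2030; July 5, 2030

Intervals are 1, 4, 7, 10, 13 days — an arithmetic progression with common difference 3.
Next gap: 16 days. May 31, 2030 + 16 days = June 16, 2030.
Next gap: 19 days. June 16, 2030 + 19 days = July 5, 2030.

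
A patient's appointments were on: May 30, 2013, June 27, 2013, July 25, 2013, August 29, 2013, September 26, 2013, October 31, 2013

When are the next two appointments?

These are Thursdays with 28, 28, 35, 28, 35-day gaps.
Each is the final Thursday of its month — May 30, 2013 is past the 28th, so '4th Thursday' doesn't fit.
Last Thursday of November 2013: November 28, 2013.
December 2013 ends with Thursday December 26, 2013.

November 28, 2013; December 26, 2013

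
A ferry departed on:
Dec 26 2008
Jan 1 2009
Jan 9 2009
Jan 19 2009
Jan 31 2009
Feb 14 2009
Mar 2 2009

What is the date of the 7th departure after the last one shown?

Aug 17 2009

The spacing grows by 2 each time: 6, 8, 10, 12, 14, 16 days.
Next gap: 18 days. Mar 2 2009 + 18 days = Mar 20 2009.
Next gap: 20 days. Mar 20 2009 + 20 days = Apr 9 2009.
Next gap: 22 days. Apr 9 2009 + 22 days = May 1 2009.
Next gap: 24 days. May 1 2009 + 24 days = May 25 2009.
Next gap: 26 days. May 25 2009 + 26 days = Jun 20 2009.
Next gap: 28 days. Jun 20 2009 + 28 days = Jul 18 2009.
Next gap: 30 days. Jul 18 2009 + 30 days = Aug 17 2009.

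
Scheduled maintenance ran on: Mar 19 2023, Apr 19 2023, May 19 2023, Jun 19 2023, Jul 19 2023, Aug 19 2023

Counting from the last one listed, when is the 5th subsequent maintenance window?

The day-of-month is always 19 (31, 30, 31, 30, 31 days between events).
So this recurs on the 19th of each month.
Next: September 2023 → Sep 19 2023.
Next: October 2023 → Oct 19 2023.
Next: November 2023 → Nov 19 2023.
Next: December 2023 → Dec 19 2023.
January 2024: Jan 19 2024.

Jan 19 2024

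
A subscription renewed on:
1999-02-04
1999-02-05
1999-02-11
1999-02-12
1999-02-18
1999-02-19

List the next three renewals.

The gap pattern 1, 6, 1, 6, 1 repeats every 2 events.
These are the Thursdays and Fridays of each week.
Next Thursday: 1999-02-25.
The following Friday is 1999-02-26.
Next Thursday: 1999-03-04.

1999-02-25, 1999-02-26, 1999-03-04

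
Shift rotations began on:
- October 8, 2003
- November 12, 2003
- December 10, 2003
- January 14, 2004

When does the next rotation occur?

February 11, 2004

Gaps: 35, 28, 35 days — a mix of 28 and 35. Every date is a Wednesday.
Each is the 2nd Wednesday of its month.
February 2004 — 2nd Wednesday is February 11, 2004.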